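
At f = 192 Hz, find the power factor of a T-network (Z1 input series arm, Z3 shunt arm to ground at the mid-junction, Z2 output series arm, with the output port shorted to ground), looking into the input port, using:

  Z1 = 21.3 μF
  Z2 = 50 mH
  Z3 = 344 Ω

Step 1 — Angular frequency: ω = 2π·f = 2π·192 = 1206 rad/s.
Step 2 — Component impedances:
  Z1: Z = 1/(jωC) = -j/(ω·C) = 0 - j38.92 Ω
  Z2: Z = jωL = j·1206·0.05 = 0 + j60.32 Ω
  Z3: Z = R = 344 Ω
Step 3 — With the output port shorted to ground, the output series arm Z2 runs from the junction to ground; the shunt arm Z3 also runs from the junction to ground. They appear in parallel: Z3 || Z2 = 10.26 + j58.52 Ω.
Step 4 — Series with input arm Z1: Z_in = Z1 + (Z3 || Z2) = 10.26 + j19.6 Ω = 22.13∠62.4° Ω.
Step 5 — Power factor: PF = cos(φ) = Re(Z)/|Z| = 10.261/22.126 = 0.4638.
Step 6 — Type: Im(Z) = 19.6 ⇒ lagging (phase φ = 62.4°).

PF = 0.4638 (lagging, φ = 62.4°)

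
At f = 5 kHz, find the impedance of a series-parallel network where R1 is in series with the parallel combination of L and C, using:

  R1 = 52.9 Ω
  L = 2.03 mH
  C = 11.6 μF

Step 1 — Angular frequency: ω = 2π·f = 2π·5000 = 3.142e+04 rad/s.
Step 2 — Component impedances:
  R1: Z = R = 52.9 Ω
  L: Z = jωL = j·3.142e+04·0.00203 = 0 + j63.77 Ω
  C: Z = 1/(jωC) = -j/(ω·C) = 0 - j2.744 Ω
Step 3 — Parallel branch: L || C = 1/(1/L + 1/C) = 0 - j2.867 Ω.
Step 4 — Series with R1: Z_total = R1 + (L || C) = 52.9 - j2.867 Ω = 52.98∠-3.1° Ω.

Z = 52.9 - j2.867 Ω = 52.98∠-3.1° Ω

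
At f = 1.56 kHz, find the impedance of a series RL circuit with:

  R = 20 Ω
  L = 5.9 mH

Step 1 — Angular frequency: ω = 2π·f = 2π·1560 = 9802 rad/s.
Step 2 — Component impedances:
  R: Z = R = 20 Ω
  L: Z = jωL = j·9802·0.0059 = 0 + j57.83 Ω
Step 3 — Series combination: Z_total = R + L = 20 + j57.83 Ω = 61.19∠70.9° Ω.

Z = 20 + j57.83 Ω = 61.19∠70.9° Ω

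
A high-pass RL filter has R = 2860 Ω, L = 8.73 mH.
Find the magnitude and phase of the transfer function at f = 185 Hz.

Step 1 — Angular frequency: ω = 2π·185 = 1162 rad/s.
Step 2 — Transfer function: H(jω) = jωL/(R + jωL).
Step 3 — Numerator jωL = j·10.15; denominator R + jωL = 2860 + j10.15.
Step 4 — H = 1.259e-05 + j0.003548.
Step 5 — Magnitude: |H| = 0.003548 (-49.0 dB); phase: φ = 89.8°.

|H| = 0.003548 (-49.0 dB), φ = 89.8°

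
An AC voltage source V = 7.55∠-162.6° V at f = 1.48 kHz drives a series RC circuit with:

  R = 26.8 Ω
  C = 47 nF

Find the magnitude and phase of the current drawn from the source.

Step 1 — Angular frequency: ω = 2π·f = 2π·1480 = 9299 rad/s.
Step 2 — Component impedances:
  R: Z = R = 26.8 Ω
  C: Z = 1/(jωC) = -j/(ω·C) = 0 - j2288 Ω
Step 3 — Series combination: Z_total = R + C = 26.8 - j2288 Ω = 2288∠-89.3° Ω.
Step 4 — Source phasor: V = 7.55∠-162.6° V = -7.205 - j2.258 V.
Step 5 — Ohm's law: I = V / Z_total = (-7.205 - j2.258) / (26.8 - j2288) = 0.0009498 - j0.00316 A.
Step 6 — Convert to polar: |I| = 0.0033 A, ∠I = -73.3°.

I = 0.0033∠-73.3° A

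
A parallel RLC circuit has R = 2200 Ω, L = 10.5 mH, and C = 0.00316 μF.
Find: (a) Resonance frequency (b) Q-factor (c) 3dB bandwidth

Step 1 — Resonance: ω₀ = 1/√(LC) = 1/√(0.0105·3.16e-09) = 1.736e+05 rad/s.
Step 2 — f₀ = ω₀/(2π) = 2.763e+04 Hz.
Step 3 — Parallel Q: Q = R/(ω₀L) = 2200/(1.736e+05·0.0105) = 1.207.
Step 4 — Bandwidth: Δω = ω₀/Q = 1.438e+05 rad/s; BW = Δω/(2π) = 2.289e+04 Hz.

(a) f₀ = 2.763e+04 Hz  (b) Q = 1.207  (c) BW = 2.289e+04 Hz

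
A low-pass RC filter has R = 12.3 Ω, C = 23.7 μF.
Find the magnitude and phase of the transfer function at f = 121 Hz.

Step 1 — Angular frequency: ω = 2π·121 = 760.3 rad/s.
Step 2 — Transfer function: H(jω) = 1/(1 + jωRC).
Step 3 — Denominator: 1 + jωRC = 1 + j·760.3·12.3·2.37e-05 = 1 + j0.2216.
Step 4 — H = 0.9532 - j0.2112.
Step 5 — Magnitude: |H| = 0.9763 (-0.2 dB); phase: φ = -12.5°.

|H| = 0.9763 (-0.2 dB), φ = -12.5°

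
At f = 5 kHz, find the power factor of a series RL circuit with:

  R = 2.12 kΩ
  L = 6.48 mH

Step 1 — Angular frequency: ω = 2π·f = 2π·5000 = 3.142e+04 rad/s.
Step 2 — Component impedances:
  R: Z = R = 2120 Ω
  L: Z = jωL = j·3.142e+04·0.00648 = 0 + j203.6 Ω
Step 3 — Series combination: Z_total = R + L = 2120 + j203.6 Ω = 2130∠5.5° Ω.
Step 4 — Power factor: PF = cos(φ) = Re(Z)/|Z| = 2120/2129.8 = 0.9954.
Step 5 — Type: Im(Z) = 203.6 ⇒ lagging (phase φ = 5.5°).

PF = 0.9954 (lagging, φ = 5.5°)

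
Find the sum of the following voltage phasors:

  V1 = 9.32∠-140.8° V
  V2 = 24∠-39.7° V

Step 1 — Convert each phasor to rectangular form:
  V1 = 9.32·(cos(-140.8°) + j·sin(-140.8°)) = -7.222 - j5.891 V
  V2 = 24·(cos(-39.7°) + j·sin(-39.7°)) = 18.47 - j15.33 V
Step 2 — Sum components: V_total = 11.24 - j21.22 V.
Step 3 — Convert to polar: |V_total| = 24.02 V, ∠V_total = -62.1°.

V_total = 24.02∠-62.1° V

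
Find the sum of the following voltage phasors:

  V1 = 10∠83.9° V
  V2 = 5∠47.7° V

Step 1 — Convert each phasor to rectangular form:
  V1 = 10·(cos(83.9°) + j·sin(83.9°)) = 1.063 + j9.943 V
  V2 = 5·(cos(47.7°) + j·sin(47.7°)) = 3.365 + j3.698 V
Step 2 — Sum components: V_total = 4.428 + j13.64 V.
Step 3 — Convert to polar: |V_total| = 14.34 V, ∠V_total = 72.0°.

V_total = 14.34∠72.0° V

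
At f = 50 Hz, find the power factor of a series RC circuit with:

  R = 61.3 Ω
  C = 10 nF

Step 1 — Angular frequency: ω = 2π·f = 2π·50 = 314.2 rad/s.
Step 2 — Component impedances:
  R: Z = R = 61.3 Ω
  C: Z = 1/(jωC) = -j/(ω·C) = 0 - j3.183e+05 Ω
Step 3 — Series combination: Z_total = R + C = 61.3 - j3.183e+05 Ω = 3.183e+05∠-90.0° Ω.
Step 4 — Power factor: PF = cos(φ) = Re(Z)/|Z| = 61.3/3.183e+05 = 0.0001926.
Step 5 — Type: Im(Z) = -3.183e+05 ⇒ leading (phase φ = -90.0°).

PF = 0.0001926 (leading, φ = -90.0°)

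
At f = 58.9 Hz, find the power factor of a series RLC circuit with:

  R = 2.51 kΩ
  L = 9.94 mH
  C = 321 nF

Step 1 — Angular frequency: ω = 2π·f = 2π·58.9 = 370.1 rad/s.
Step 2 — Component impedances:
  R: Z = R = 2510 Ω
  L: Z = jωL = j·370.1·0.00994 = 0 + j3.679 Ω
  C: Z = 1/(jωC) = -j/(ω·C) = 0 - j8418 Ω
Step 3 — Series combination: Z_total = R + L + C = 2510 - j8414 Ω = 8781∠-73.4° Ω.
Step 4 — Power factor: PF = cos(φ) = Re(Z)/|Z| = 2510/8780.5 = 0.2859.
Step 5 — Type: Im(Z) = -8414 ⇒ leading (phase φ = -73.4°).

PF = 0.2859 (leading, φ = -73.4°)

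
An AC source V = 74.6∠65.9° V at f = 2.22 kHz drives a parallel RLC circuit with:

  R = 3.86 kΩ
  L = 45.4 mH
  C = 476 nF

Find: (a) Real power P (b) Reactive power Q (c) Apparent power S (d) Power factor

Step 1 — Angular frequency: ω = 2π·f = 2π·2220 = 1.395e+04 rad/s.
Step 2 — Component impedances:
  R: Z = R = 3860 Ω
  L: Z = jωL = j·1.395e+04·0.0454 = 0 + j633.3 Ω
  C: Z = 1/(jωC) = -j/(ω·C) = 0 - j150.6 Ω
Step 3 — Parallel combination: 1/Z_total = 1/R + 1/L + 1/C; Z_total = 10.09 - j197.1 Ω = 197.4∠-87.1° Ω.
Step 4 — Source phasor: V = 74.6∠65.9° V = 30.46 + j68.1 V.
Step 5 — Current: I = V / Z = -0.3367 + j0.1718 A = 0.378∠153.0° A.
Step 6 — Complex power: S = V·I* = 1.442 - j28.16 VA.
Step 7 — Real power: P = Re(S) = 1.442 W.
Step 8 — Reactive power: Q = Im(S) = -28.16 VAR.
Step 9 — Apparent power: |S| = 28.2 VA.
Step 10 — Power factor: PF = P/|S| = 0.05113 (leading).

(a) P = 1.442 W  (b) Q = -28.16 VAR  (c) S = 28.2 VA  (d) PF = 0.05113 (leading)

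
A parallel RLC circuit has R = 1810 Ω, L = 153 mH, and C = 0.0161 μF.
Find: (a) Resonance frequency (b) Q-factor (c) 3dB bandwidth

Step 1 — Resonance: ω₀ = 1/√(LC) = 1/√(0.153·1.61e-08) = 2.015e+04 rad/s.
Step 2 — f₀ = ω₀/(2π) = 3207 Hz.
Step 3 — Parallel Q: Q = R/(ω₀L) = 1810/(2.015e+04·0.153) = 0.5871.
Step 4 — Bandwidth: Δω = ω₀/Q = 3.432e+04 rad/s; BW = Δω/(2π) = 5462 Hz.

(a) f₀ = 3207 Hz  (b) Q = 0.5871  (c) BW = 5462 Hz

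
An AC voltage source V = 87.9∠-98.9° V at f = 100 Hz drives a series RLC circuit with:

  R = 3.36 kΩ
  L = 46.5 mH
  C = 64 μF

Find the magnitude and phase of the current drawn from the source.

Step 1 — Angular frequency: ω = 2π·f = 2π·100 = 628.3 rad/s.
Step 2 — Component impedances:
  R: Z = R = 3360 Ω
  L: Z = jωL = j·628.3·0.0465 = 0 + j29.22 Ω
  C: Z = 1/(jωC) = -j/(ω·C) = 0 - j24.87 Ω
Step 3 — Series combination: Z_total = R + L + C = 3360 + j4.349 Ω = 3360∠0.1° Ω.
Step 4 — Source phasor: V = 87.9∠-98.9° V = -13.6 - j86.84 V.
Step 5 — Ohm's law: I = V / Z_total = (-13.6 - j86.84) / (3360 + j4.349) = -0.004081 - j0.02584 A.
Step 6 — Convert to polar: |I| = 0.02616 A, ∠I = -99.0°.

I = 0.02616∠-99.0° A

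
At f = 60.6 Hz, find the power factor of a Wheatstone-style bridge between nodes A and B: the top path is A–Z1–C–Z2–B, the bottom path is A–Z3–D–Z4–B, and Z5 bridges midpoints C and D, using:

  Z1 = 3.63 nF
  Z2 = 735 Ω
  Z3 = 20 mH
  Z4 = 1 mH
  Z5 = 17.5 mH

Step 1 — Angular frequency: ω = 2π·f = 2π·60.6 = 380.8 rad/s.
Step 2 — Component impedances:
  Z1: Z = 1/(jωC) = -j/(ω·C) = 0 - j7.235e+05 Ω
  Z2: Z = R = 735 Ω
  Z3: Z = jωL = j·380.8·0.02 = 0 + j7.615 Ω
  Z4: Z = jωL = j·380.8·0.001 = 0 + j0.3808 Ω
  Z5: Z = jωL = j·380.8·0.0175 = 0 + j6.663 Ω
Step 3 — Bridge requires nodal analysis (the Z5 bridge couples midpoints C and D, so the two paths cannot be reduced to a simple series/parallel combination). Setting node B to ground and injecting 1 A at node A, the 3-node admittance system at A, C, D solves to V_A = Z_AB = 0.0001972 + j7.996 Ω = 7.996∠90.0° Ω.
Step 4 — Power factor: PF = cos(φ) = Re(Z)/|Z| = 0.0001972/7.996 = 2.466e-05.
Step 5 — Type: Im(Z) = 7.996 ⇒ lagging (phase φ = 90.0°).

PF = 2.466e-05 (lagging, φ = 90.0°)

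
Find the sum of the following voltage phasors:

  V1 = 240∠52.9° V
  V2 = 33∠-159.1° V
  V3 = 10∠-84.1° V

Step 1 — Convert each phasor to rectangular form:
  V1 = 240·(cos(52.9°) + j·sin(52.9°)) = 144.8 + j191.4 V
  V2 = 33·(cos(-159.1°) + j·sin(-159.1°)) = -30.83 - j11.77 V
  V3 = 10·(cos(-84.1°) + j·sin(-84.1°)) = 1.028 - j9.947 V
Step 2 — Sum components: V_total = 115 + j169.7 V.
Step 3 — Convert to polar: |V_total| = 205 V, ∠V_total = 55.9°.

V_total = 205∠55.9° V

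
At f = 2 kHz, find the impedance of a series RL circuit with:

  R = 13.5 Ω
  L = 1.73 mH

Step 1 — Angular frequency: ω = 2π·f = 2π·2000 = 1.257e+04 rad/s.
Step 2 — Component impedances:
  R: Z = R = 13.5 Ω
  L: Z = jωL = j·1.257e+04·0.00173 = 0 + j21.74 Ω
Step 3 — Series combination: Z_total = R + L = 13.5 + j21.74 Ω = 25.59∠58.2° Ω.

Z = 13.5 + j21.74 Ω = 25.59∠58.2° Ω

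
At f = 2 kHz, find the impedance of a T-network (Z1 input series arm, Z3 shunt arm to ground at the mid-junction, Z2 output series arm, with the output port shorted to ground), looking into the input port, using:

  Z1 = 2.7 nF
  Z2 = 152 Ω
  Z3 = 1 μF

Step 1 — Angular frequency: ω = 2π·f = 2π·2000 = 1.257e+04 rad/s.
Step 2 — Component impedances:
  Z1: Z = 1/(jωC) = -j/(ω·C) = 0 - j2.947e+04 Ω
  Z2: Z = R = 152 Ω
  Z3: Z = 1/(jωC) = -j/(ω·C) = 0 - j79.58 Ω
Step 3 — With the output port shorted to ground, the output series arm Z2 runs from the junction to ground; the shunt arm Z3 also runs from the junction to ground. They appear in parallel: Z3 || Z2 = 32.7 - j62.46 Ω.
Step 4 — Series with input arm Z1: Z_in = Z1 + (Z3 || Z2) = 32.7 - j2.954e+04 Ω = 2.954e+04∠-89.9° Ω.

Z = 32.7 - j2.954e+04 Ω = 2.954e+04∠-89.9° Ω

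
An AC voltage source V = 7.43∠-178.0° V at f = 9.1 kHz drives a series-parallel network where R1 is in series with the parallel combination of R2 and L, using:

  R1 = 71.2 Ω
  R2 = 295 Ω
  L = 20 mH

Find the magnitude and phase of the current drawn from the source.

Step 1 — Angular frequency: ω = 2π·f = 2π·9100 = 5.718e+04 rad/s.
Step 2 — Component impedances:
  R1: Z = R = 71.2 Ω
  R2: Z = R = 295 Ω
  L: Z = jωL = j·5.718e+04·0.02 = 0 + j1144 Ω
Step 3 — Parallel branch: R2 || L = 1/(1/R2 + 1/L) = 276.6 + j71.35 Ω.
Step 4 — Series with R1: Z_total = R1 + (R2 || L) = 347.8 + j71.35 Ω = 355∠11.6° Ω.
Step 5 — Source phasor: V = 7.43∠-178.0° V = -7.425 - j0.2593 V.
Step 6 — Ohm's law: I = V / Z_total = (-7.425 - j0.2593) / (347.8 + j71.35) = -0.02063 + j0.003488 A.
Step 7 — Convert to polar: |I| = 0.02093 A, ∠I = 170.4°.

I = 0.02093∠170.4° A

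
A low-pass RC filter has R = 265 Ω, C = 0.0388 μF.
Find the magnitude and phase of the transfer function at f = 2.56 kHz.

Step 1 — Angular frequency: ω = 2π·2560 = 1.608e+04 rad/s.
Step 2 — Transfer function: H(jω) = 1/(1 + jωRC).
Step 3 — Denominator: 1 + jωRC = 1 + j·1.608e+04·265·3.88e-08 = 1 + j0.1654.
Step 4 — H = 0.9734 - j0.161.
Step 5 — Magnitude: |H| = 0.9866 (-0.1 dB); phase: φ = -9.4°.

|H| = 0.9866 (-0.1 dB), φ = -9.4°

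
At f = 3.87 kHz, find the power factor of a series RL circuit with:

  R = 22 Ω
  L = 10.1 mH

Step 1 — Angular frequency: ω = 2π·f = 2π·3870 = 2.432e+04 rad/s.
Step 2 — Component impedances:
  R: Z = R = 22 Ω
  L: Z = jωL = j·2.432e+04·0.0101 = 0 + j245.6 Ω
Step 3 — Series combination: Z_total = R + L = 22 + j245.6 Ω = 246.6∠84.9° Ω.
Step 4 — Power factor: PF = cos(φ) = Re(Z)/|Z| = 22/246.57 = 0.08922.
Step 5 — Type: Im(Z) = 245.6 ⇒ lagging (phase φ = 84.9°).

PF = 0.08922 (lagging, φ = 84.9°)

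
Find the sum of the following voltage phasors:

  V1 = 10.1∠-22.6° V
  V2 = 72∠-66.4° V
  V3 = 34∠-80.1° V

Step 1 — Convert each phasor to rectangular form:
  V1 = 10.1·(cos(-22.6°) + j·sin(-22.6°)) = 9.324 - j3.881 V
  V2 = 72·(cos(-66.4°) + j·sin(-66.4°)) = 28.83 - j65.98 V
  V3 = 34·(cos(-80.1°) + j·sin(-80.1°)) = 5.846 - j33.49 V
Step 2 — Sum components: V_total = 44 - j103.4 V.
Step 3 — Convert to polar: |V_total| = 112.3 V, ∠V_total = -66.9°.

V_total = 112.3∠-66.9° V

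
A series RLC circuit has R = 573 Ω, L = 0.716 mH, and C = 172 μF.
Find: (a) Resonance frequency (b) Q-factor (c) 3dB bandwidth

Step 1 — Resonance: ω₀ = 1/√(LC) = 1/√(0.000716·0.000172) = 2850 rad/s.
Step 2 — f₀ = ω₀/(2π) = 453.5 Hz.
Step 3 — Series Q: Q = ω₀L/R = 2850·0.000716/573 = 0.003561.
Step 4 — Bandwidth: Δω = ω₀/Q = 8.003e+05 rad/s; BW = Δω/(2π) = 1.274e+05 Hz.

(a) f₀ = 453.5 Hz  (b) Q = 0.003561  (c) BW = 1.274e+05 Hz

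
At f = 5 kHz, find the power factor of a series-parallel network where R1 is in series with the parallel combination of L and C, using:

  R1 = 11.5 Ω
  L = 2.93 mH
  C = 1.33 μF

Step 1 — Angular frequency: ω = 2π·f = 2π·5000 = 3.142e+04 rad/s.
Step 2 — Component impedances:
  R1: Z = R = 11.5 Ω
  L: Z = jωL = j·3.142e+04·0.00293 = 0 + j92.05 Ω
  C: Z = 1/(jωC) = -j/(ω·C) = 0 - j23.93 Ω
Step 3 — Parallel branch: L || C = 1/(1/L + 1/C) = 0 - j32.34 Ω.
Step 4 — Series with R1: Z_total = R1 + (L || C) = 11.5 - j32.34 Ω = 34.33∠-70.4° Ω.
Step 5 — Power factor: PF = cos(φ) = Re(Z)/|Z| = 11.5/34.33 = 0.335.
Step 6 — Type: Im(Z) = -32.34 ⇒ leading (phase φ = -70.4°).

PF = 0.335 (leading, φ = -70.4°)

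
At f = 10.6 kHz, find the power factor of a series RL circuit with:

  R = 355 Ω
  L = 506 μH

Step 1 — Angular frequency: ω = 2π·f = 2π·1.06e+04 = 6.66e+04 rad/s.
Step 2 — Component impedances:
  R: Z = R = 355 Ω
  L: Z = jωL = j·6.66e+04·0.000506 = 0 + j33.7 Ω
Step 3 — Series combination: Z_total = R + L = 355 + j33.7 Ω = 356.6∠5.4° Ω.
Step 4 — Power factor: PF = cos(φ) = Re(Z)/|Z| = 355/356.6 = 0.9955.
Step 5 — Type: Im(Z) = 33.7 ⇒ lagging (phase φ = 5.4°).

PF = 0.9955 (lagging, φ = 5.4°)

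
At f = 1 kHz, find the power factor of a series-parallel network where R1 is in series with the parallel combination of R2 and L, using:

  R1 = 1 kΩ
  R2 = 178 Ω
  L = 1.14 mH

Step 1 — Angular frequency: ω = 2π·f = 2π·1000 = 6283 rad/s.
Step 2 — Component impedances:
  R1: Z = R = 1000 Ω
  R2: Z = R = 178 Ω
  L: Z = jωL = j·6283·0.00114 = 0 + j7.163 Ω
Step 3 — Parallel branch: R2 || L = 1/(1/R2 + 1/L) = 0.2878 + j7.151 Ω.
Step 4 — Series with R1: Z_total = R1 + (R2 || L) = 1000 + j7.151 Ω = 1000∠0.4° Ω.
Step 5 — Power factor: PF = cos(φ) = Re(Z)/|Z| = 1000/1000 = 1.
Step 6 — Type: Im(Z) = 7.151 ⇒ lagging (phase φ = 0.4°).

PF = 1 (lagging, φ = 0.4°)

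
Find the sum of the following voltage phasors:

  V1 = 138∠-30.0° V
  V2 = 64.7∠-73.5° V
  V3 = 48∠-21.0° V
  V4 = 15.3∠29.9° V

Step 1 — Convert each phasor to rectangular form:
  V1 = 138·(cos(-30.0°) + j·sin(-30.0°)) = 119.5 - j69 V
  V2 = 64.7·(cos(-73.5°) + j·sin(-73.5°)) = 18.38 - j62.04 V
  V3 = 48·(cos(-21.0°) + j·sin(-21.0°)) = 44.81 - j17.2 V
  V4 = 15.3·(cos(29.9°) + j·sin(29.9°)) = 13.26 + j7.627 V
Step 2 — Sum components: V_total = 196 - j140.6 V.
Step 3 — Convert to polar: |V_total| = 241.2 V, ∠V_total = -35.7°.

V_total = 241.2∠-35.7° V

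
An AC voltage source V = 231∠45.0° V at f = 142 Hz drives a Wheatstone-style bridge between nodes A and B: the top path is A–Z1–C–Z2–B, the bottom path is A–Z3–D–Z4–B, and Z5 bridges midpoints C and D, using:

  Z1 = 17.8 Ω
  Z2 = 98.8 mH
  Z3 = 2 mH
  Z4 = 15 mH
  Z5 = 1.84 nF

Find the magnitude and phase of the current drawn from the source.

Step 1 — Angular frequency: ω = 2π·f = 2π·142 = 892.2 rad/s.
Step 2 — Component impedances:
  Z1: Z = R = 17.8 Ω
  Z2: Z = jωL = j·892.2·0.0988 = 0 + j88.15 Ω
  Z3: Z = jωL = j·892.2·0.002 = 0 + j1.784 Ω
  Z4: Z = jωL = j·892.2·0.015 = 0 + j13.38 Ω
  Z5: Z = 1/(jωC) = -j/(ω·C) = 0 - j6.091e+05 Ω
Step 3 — Bridge requires nodal analysis (the Z5 bridge couples midpoints C and D, so the two paths cannot be reduced to a simple series/parallel combination). Setting node B to ground and injecting 1 A at node A, the 3-node admittance system at A, C, D solves to V_A = Z_AB = 0.3726 + j13.01 Ω = 13.01∠88.4° Ω.
Step 4 — Source phasor: V = 231∠45.0° V = 163.3 + j163.3 V.
Step 5 — Ohm's law: I = V / Z_total = (163.3 + j163.3) / (0.3726 + j13.01) = 12.91 - j12.19 A.
Step 6 — Convert to polar: |I| = 17.75 A, ∠I = -43.4°.

I = 17.75∠-43.4° A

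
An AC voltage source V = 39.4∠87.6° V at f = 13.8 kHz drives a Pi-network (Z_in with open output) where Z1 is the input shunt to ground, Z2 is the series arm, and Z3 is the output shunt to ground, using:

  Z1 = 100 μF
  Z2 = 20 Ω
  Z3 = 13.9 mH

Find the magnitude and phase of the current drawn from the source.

Step 1 — Angular frequency: ω = 2π·f = 2π·1.38e+04 = 8.671e+04 rad/s.
Step 2 — Component impedances:
  Z1: Z = 1/(jωC) = -j/(ω·C) = 0 - j0.1153 Ω
  Z2: Z = R = 20 Ω
  Z3: Z = jωL = j·8.671e+04·0.0139 = 0 + j1205 Ω
Step 3 — With open output, the series arm Z2 and the output shunt Z3 appear in series to ground: Z2 + Z3 = 20 + j1205 Ω.
Step 4 — Parallel with input shunt Z1: Z_in = Z1 || (Z2 + Z3) = 1.831e-07 - j0.1153 Ω = 0.1153∠-90.0° Ω.
Step 5 — Source phasor: V = 39.4∠87.6° V = 1.65 + j39.37 V.
Step 6 — Ohm's law: I = V / Z_total = (1.65 + j39.37) / (1.831e-07 - j0.1153) = -341.3 + j14.31 A.
Step 7 — Convert to polar: |I| = 341.6 A, ∠I = 177.6°.

I = 341.6∠177.6° A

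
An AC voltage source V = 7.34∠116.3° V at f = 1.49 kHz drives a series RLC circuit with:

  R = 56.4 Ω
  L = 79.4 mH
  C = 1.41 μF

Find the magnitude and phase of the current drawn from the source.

Step 1 — Angular frequency: ω = 2π·f = 2π·1490 = 9362 rad/s.
Step 2 — Component impedances:
  R: Z = R = 56.4 Ω
  L: Z = jωL = j·9362·0.0794 = 0 + j743.3 Ω
  C: Z = 1/(jωC) = -j/(ω·C) = 0 - j75.76 Ω
Step 3 — Series combination: Z_total = R + L + C = 56.4 + j667.6 Ω = 670∠85.2° Ω.
Step 4 — Source phasor: V = 7.34∠116.3° V = -3.252 + j6.58 V.
Step 5 — Ohm's law: I = V / Z_total = (-3.252 + j6.58) / (56.4 + j667.6) = 0.009378 + j0.005664 A.
Step 6 — Convert to polar: |I| = 0.01096 A, ∠I = 31.1°.

I = 0.01096∠31.1° A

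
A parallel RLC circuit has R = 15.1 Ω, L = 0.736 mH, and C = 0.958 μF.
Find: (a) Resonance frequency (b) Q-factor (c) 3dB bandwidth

Step 1 — Resonance: ω₀ = 1/√(LC) = 1/√(0.000736·9.58e-07) = 3.766e+04 rad/s.
Step 2 — f₀ = ω₀/(2π) = 5994 Hz.
Step 3 — Parallel Q: Q = R/(ω₀L) = 15.1/(3.766e+04·0.000736) = 0.5448.
Step 4 — Bandwidth: Δω = ω₀/Q = 6.913e+04 rad/s; BW = Δω/(2π) = 1.1e+04 Hz.

(a) f₀ = 5994 Hz  (b) Q = 0.5448  (c) BW = 1.1e+04 Hz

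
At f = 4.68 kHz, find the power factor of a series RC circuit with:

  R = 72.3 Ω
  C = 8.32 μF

Step 1 — Angular frequency: ω = 2π·f = 2π·4680 = 2.941e+04 rad/s.
Step 2 — Component impedances:
  R: Z = R = 72.3 Ω
  C: Z = 1/(jωC) = -j/(ω·C) = 0 - j4.087 Ω
Step 3 — Series combination: Z_total = R + C = 72.3 - j4.087 Ω = 72.42∠-3.2° Ω.
Step 4 — Power factor: PF = cos(φ) = Re(Z)/|Z| = 72.3/72.415 = 0.9984.
Step 5 — Type: Im(Z) = -4.087 ⇒ leading (phase φ = -3.2°).

PF = 0.9984 (leading, φ = -3.2°)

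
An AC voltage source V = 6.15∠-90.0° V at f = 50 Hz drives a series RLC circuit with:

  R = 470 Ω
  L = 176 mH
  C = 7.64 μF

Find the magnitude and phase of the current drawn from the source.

Step 1 — Angular frequency: ω = 2π·f = 2π·50 = 314.2 rad/s.
Step 2 — Component impedances:
  R: Z = R = 470 Ω
  L: Z = jωL = j·314.2·0.176 = 0 + j55.29 Ω
  C: Z = 1/(jωC) = -j/(ω·C) = 0 - j416.6 Ω
Step 3 — Series combination: Z_total = R + L + C = 470 - j361.3 Ω = 592.8∠-37.6° Ω.
Step 4 — Source phasor: V = 6.15∠-90.0° V = 0 - j6.15 V.
Step 5 — Ohm's law: I = V / Z_total = (0 - j6.15) / (470 - j361.3) = 0.006323 - j0.008224 A.
Step 6 — Convert to polar: |I| = 0.01037 A, ∠I = -52.4°.

I = 0.01037∠-52.4° A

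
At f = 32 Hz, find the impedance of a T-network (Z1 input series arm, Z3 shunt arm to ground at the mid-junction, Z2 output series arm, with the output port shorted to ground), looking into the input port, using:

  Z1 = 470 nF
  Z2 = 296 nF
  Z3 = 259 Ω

Step 1 — Angular frequency: ω = 2π·f = 2π·32 = 201.1 rad/s.
Step 2 — Component impedances:
  Z1: Z = 1/(jωC) = -j/(ω·C) = 0 - j1.058e+04 Ω
  Z2: Z = 1/(jωC) = -j/(ω·C) = 0 - j1.68e+04 Ω
  Z3: Z = R = 259 Ω
Step 3 — With the output port shorted to ground, the output series arm Z2 runs from the junction to ground; the shunt arm Z3 also runs from the junction to ground. They appear in parallel: Z3 || Z2 = 258.9 - j3.991 Ω.
Step 4 — Series with input arm Z1: Z_in = Z1 + (Z3 || Z2) = 258.9 - j1.059e+04 Ω = 1.059e+04∠-88.6° Ω.

Z = 258.9 - j1.059e+04 Ω = 1.059e+04∠-88.6° Ω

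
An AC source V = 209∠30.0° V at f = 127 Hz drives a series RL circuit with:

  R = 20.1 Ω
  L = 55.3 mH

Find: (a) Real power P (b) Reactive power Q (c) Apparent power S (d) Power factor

Step 1 — Angular frequency: ω = 2π·f = 2π·127 = 798 rad/s.
Step 2 — Component impedances:
  R: Z = R = 20.1 Ω
  L: Z = jωL = j·798·0.0553 = 0 + j44.13 Ω
Step 3 — Series combination: Z_total = R + L = 20.1 + j44.13 Ω = 48.49∠65.5° Ω.
Step 4 — Source phasor: V = 209∠30.0° V = 181 + j104.5 V.
Step 5 — Current: I = V / Z = 3.509 - j2.504 A = 4.31∠-35.5° A.
Step 6 — Complex power: S = V·I* = 373.4 + j819.8 VA.
Step 7 — Real power: P = Re(S) = 373.4 W.
Step 8 — Reactive power: Q = Im(S) = 819.8 VAR.
Step 9 — Apparent power: |S| = 900.8 VA.
Step 10 — Power factor: PF = P/|S| = 0.4145 (lagging).

(a) P = 373.4 W  (b) Q = 819.8 VAR  (c) S = 900.8 VA  (d) PF = 0.4145 (lagging)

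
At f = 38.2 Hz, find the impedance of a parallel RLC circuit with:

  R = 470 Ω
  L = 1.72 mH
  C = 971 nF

Step 1 — Angular frequency: ω = 2π·f = 2π·38.2 = 240 rad/s.
Step 2 — Component impedances:
  R: Z = R = 470 Ω
  L: Z = jωL = j·240·0.00172 = 0 + j0.4128 Ω
  C: Z = 1/(jωC) = -j/(ω·C) = 0 - j4291 Ω
Step 3 — Parallel combination: 1/Z_total = 1/R + 1/L + 1/C; Z_total = 0.0003627 + j0.4129 Ω = 0.4129∠89.9° Ω.

Z = 0.0003627 + j0.4129 Ω = 0.4129∠89.9° Ω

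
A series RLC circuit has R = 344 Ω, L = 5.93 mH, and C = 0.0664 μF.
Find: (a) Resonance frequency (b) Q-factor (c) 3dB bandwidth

Step 1 — Resonance condition Im(Z)=0 gives ω₀ = 1/√(LC).
Step 2 — ω₀ = 1/√(0.00593·6.64e-08) = 5.04e+04 rad/s.
Step 3 — f₀ = ω₀/(2π) = 8021 Hz.
Step 4 — Series Q: Q = ω₀L/R = 5.04e+04·0.00593/344 = 0.8687.
Step 5 — 3dB bandwidth: Δω = ω₀/Q = 5.801e+04 rad/s; BW = Δω/(2π) = 9233 Hz.

(a) f₀ = 8021 Hz  (b) Q = 0.8687  (c) BW = 9233 Hz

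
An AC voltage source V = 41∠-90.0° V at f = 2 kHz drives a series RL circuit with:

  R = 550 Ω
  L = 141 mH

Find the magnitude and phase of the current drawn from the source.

Step 1 — Angular frequency: ω = 2π·f = 2π·2000 = 1.257e+04 rad/s.
Step 2 — Component impedances:
  R: Z = R = 550 Ω
  L: Z = jωL = j·1.257e+04·0.141 = 0 + j1772 Ω
Step 3 — Series combination: Z_total = R + L = 550 + j1772 Ω = 1855∠72.8° Ω.
Step 4 — Source phasor: V = 41∠-90.0° V = 0 - j41 V.
Step 5 — Ohm's law: I = V / Z_total = (0 - j41) / (550 + j1772) = -0.02111 - j0.006551 A.
Step 6 — Convert to polar: |I| = 0.0221 A, ∠I = -162.8°.

I = 0.0221∠-162.8° A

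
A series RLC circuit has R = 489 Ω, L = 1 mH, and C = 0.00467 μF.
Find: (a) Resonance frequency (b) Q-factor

Step 1 — Resonance condition Im(Z)=0 gives ω₀ = 1/√(LC).
Step 2 — ω₀ = 1/√(0.001·4.67e-09) = 4.627e+05 rad/s.
Step 3 — f₀ = ω₀/(2π) = 7.365e+04 Hz.
Step 4 — Series Q: Q = ω₀L/R = 4.627e+05·0.001/489 = 0.9463.

(a) f₀ = 7.365e+04 Hz  (b) Q = 0.9463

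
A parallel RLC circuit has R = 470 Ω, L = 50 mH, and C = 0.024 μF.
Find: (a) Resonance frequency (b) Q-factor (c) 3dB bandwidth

Step 1 — Resonance: ω₀ = 1/√(LC) = 1/√(0.05·2.4e-08) = 2.887e+04 rad/s.
Step 2 — f₀ = ω₀/(2π) = 4594 Hz.
Step 3 — Parallel Q: Q = R/(ω₀L) = 470/(2.887e+04·0.05) = 0.3256.
Step 4 — Bandwidth: Δω = ω₀/Q = 8.865e+04 rad/s; BW = Δω/(2π) = 1.411e+04 Hz.

(a) f₀ = 4594 Hz  (b) Q = 0.3256  (c) BW = 1.411e+04 Hz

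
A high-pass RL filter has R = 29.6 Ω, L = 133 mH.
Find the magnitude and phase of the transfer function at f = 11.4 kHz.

Step 1 — Angular frequency: ω = 2π·1.14e+04 = 7.163e+04 rad/s.
Step 2 — Transfer function: H(jω) = jωL/(R + jωL).
Step 3 — Numerator jωL = j·9527; denominator R + jωL = 29.6 + j9527.
Step 4 — H = 1 + j0.003107.
Step 5 — Magnitude: |H| = 1 (-0.0 dB); phase: φ = 0.2°.

|H| = 1 (-0.0 dB), φ = 0.2°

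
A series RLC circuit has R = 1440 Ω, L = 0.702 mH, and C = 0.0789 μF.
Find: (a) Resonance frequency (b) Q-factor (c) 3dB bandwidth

Step 1 — Resonance: ω₀ = 1/√(LC) = 1/√(0.000702·7.89e-08) = 1.344e+05 rad/s.
Step 2 — f₀ = ω₀/(2π) = 2.139e+04 Hz.
Step 3 — Series Q: Q = ω₀L/R = 1.344e+05·0.000702/1440 = 0.0655.
Step 4 — Bandwidth: Δω = ω₀/Q = 2.051e+06 rad/s; BW = Δω/(2π) = 3.265e+05 Hz.

(a) f₀ = 2.139e+04 Hz  (b) Q = 0.0655  (c) BW = 3.265e+05 Hz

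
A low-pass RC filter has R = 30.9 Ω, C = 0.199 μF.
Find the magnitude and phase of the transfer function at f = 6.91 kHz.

Step 1 — Angular frequency: ω = 2π·6910 = 4.342e+04 rad/s.
Step 2 — Transfer function: H(jω) = 1/(1 + jωRC).
Step 3 — Denominator: 1 + jωRC = 1 + j·4.342e+04·30.9·1.99e-07 = 1 + j0.267.
Step 4 — H = 0.9335 - j0.2492.
Step 5 — Magnitude: |H| = 0.9662 (-0.3 dB); phase: φ = -14.9°.

|H| = 0.9662 (-0.3 dB), φ = -14.9°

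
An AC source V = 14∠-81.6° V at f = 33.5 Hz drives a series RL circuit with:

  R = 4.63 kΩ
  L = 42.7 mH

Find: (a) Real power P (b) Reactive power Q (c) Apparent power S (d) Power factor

Step 1 — Angular frequency: ω = 2π·f = 2π·33.5 = 210.5 rad/s.
Step 2 — Component impedances:
  R: Z = R = 4630 Ω
  L: Z = jωL = j·210.5·0.0427 = 0 + j8.988 Ω
Step 3 — Series combination: Z_total = R + L = 4630 + j8.988 Ω = 4630∠0.1° Ω.
Step 4 — Source phasor: V = 14∠-81.6° V = 2.045 - j13.85 V.
Step 5 — Current: I = V / Z = 0.0004359 - j0.002992 A = 0.003024∠-81.7° A.
Step 6 — Complex power: S = V·I* = 0.04233 + j8.218e-05 VA.
Step 7 — Real power: P = Re(S) = 0.04233 W.
Step 8 — Reactive power: Q = Im(S) = 8.218e-05 VAR.
Step 9 — Apparent power: |S| = 0.04233 VA.
Step 10 — Power factor: PF = P/|S| = 1 (lagging).

(a) P = 0.04233 W  (b) Q = 8.218e-05 VAR  (c) S = 0.04233 VA  (d) PF = 1 (lagging)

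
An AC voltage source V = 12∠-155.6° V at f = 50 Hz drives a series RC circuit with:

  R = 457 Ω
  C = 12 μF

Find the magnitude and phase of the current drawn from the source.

Step 1 — Angular frequency: ω = 2π·f = 2π·50 = 314.2 rad/s.
Step 2 — Component impedances:
  R: Z = R = 457 Ω
  C: Z = 1/(jωC) = -j/(ω·C) = 0 - j265.3 Ω
Step 3 — Series combination: Z_total = R + C = 457 - j265.3 Ω = 528.4∠-30.1° Ω.
Step 4 — Source phasor: V = 12∠-155.6° V = -10.93 - j4.957 V.
Step 5 — Ohm's law: I = V / Z_total = (-10.93 - j4.957) / (457 - j265.3) = -0.01318 - j0.0185 A.
Step 6 — Convert to polar: |I| = 0.02271 A, ∠I = -125.5°.

I = 0.02271∠-125.5° A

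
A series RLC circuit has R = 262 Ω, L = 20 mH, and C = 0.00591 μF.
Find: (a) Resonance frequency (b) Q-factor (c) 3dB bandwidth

Step 1 — Resonance condition Im(Z)=0 gives ω₀ = 1/√(LC).
Step 2 — ω₀ = 1/√(0.02·5.91e-09) = 9.198e+04 rad/s.
Step 3 — f₀ = ω₀/(2π) = 1.464e+04 Hz.
Step 4 — Series Q: Q = ω₀L/R = 9.198e+04·0.02/262 = 7.021.
Step 5 — 3dB bandwidth: Δω = ω₀/Q = 1.31e+04 rad/s; BW = Δω/(2π) = 2085 Hz.

(a) f₀ = 1.464e+04 Hz  (b) Q = 7.021  (c) BW = 2085 Hz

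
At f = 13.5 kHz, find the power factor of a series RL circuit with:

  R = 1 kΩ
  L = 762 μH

Step 1 — Angular frequency: ω = 2π·f = 2π·1.35e+04 = 8.482e+04 rad/s.
Step 2 — Component impedances:
  R: Z = R = 1000 Ω
  L: Z = jωL = j·8.482e+04·0.000762 = 0 + j64.64 Ω
Step 3 — Series combination: Z_total = R + L = 1000 + j64.64 Ω = 1002∠3.7° Ω.
Step 4 — Power factor: PF = cos(φ) = Re(Z)/|Z| = 1000/1002.1 = 0.9979.
Step 5 — Type: Im(Z) = 64.64 ⇒ lagging (phase φ = 3.7°).

PF = 0.9979 (lagging, φ = 3.7°)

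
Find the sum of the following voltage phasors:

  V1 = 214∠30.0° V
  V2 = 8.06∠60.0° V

Step 1 — Convert each phasor to rectangular form:
  V1 = 214·(cos(30.0°) + j·sin(30.0°)) = 185.3 + j107 V
  V2 = 8.06·(cos(60.0°) + j·sin(60.0°)) = 4.03 + j6.98 V
Step 2 — Sum components: V_total = 189.4 + j114 V.
Step 3 — Convert to polar: |V_total| = 221 V, ∠V_total = 31.0°.

V_total = 221∠31.0° V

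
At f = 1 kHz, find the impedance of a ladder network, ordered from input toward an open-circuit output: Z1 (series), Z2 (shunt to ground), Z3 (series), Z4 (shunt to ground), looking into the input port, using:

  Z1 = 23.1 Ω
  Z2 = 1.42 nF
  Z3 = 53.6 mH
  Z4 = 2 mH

Step 1 — Angular frequency: ω = 2π·f = 2π·1000 = 6283 rad/s.
Step 2 — Component impedances:
  Z1: Z = R = 23.1 Ω
  Z2: Z = 1/(jωC) = -j/(ω·C) = 0 - j1.121e+05 Ω
  Z3: Z = jωL = j·6283·0.0536 = 0 + j336.8 Ω
  Z4: Z = jωL = j·6283·0.002 = 0 + j12.57 Ω
Step 3 — Ladder network (open output): work backward from the far end, alternating series and parallel combinations. Z_in = 23.1 + j350.4 Ω = 351.2∠86.2° Ω.

Z = 23.1 + j350.4 Ω = 351.2∠86.2° Ω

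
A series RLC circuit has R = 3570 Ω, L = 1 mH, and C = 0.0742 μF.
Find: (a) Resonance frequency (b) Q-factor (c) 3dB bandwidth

Step 1 — Resonance: ω₀ = 1/√(LC) = 1/√(0.001·7.42e-08) = 1.161e+05 rad/s.
Step 2 — f₀ = ω₀/(2π) = 1.848e+04 Hz.
Step 3 — Series Q: Q = ω₀L/R = 1.161e+05·0.001/3570 = 0.03252.
Step 4 — Bandwidth: Δω = ω₀/Q = 3.57e+06 rad/s; BW = Δω/(2π) = 5.682e+05 Hz.

(a) f₀ = 1.848e+04 Hz  (b) Q = 0.03252  (c) BW = 5.682e+05 Hz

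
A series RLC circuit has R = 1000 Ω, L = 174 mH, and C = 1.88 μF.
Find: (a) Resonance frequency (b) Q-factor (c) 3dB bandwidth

Step 1 — Resonance: ω₀ = 1/√(LC) = 1/√(0.174·1.88e-06) = 1748 rad/s.
Step 2 — f₀ = ω₀/(2π) = 278.3 Hz.
Step 3 — Series Q: Q = ω₀L/R = 1748·0.174/1000 = 0.3042.
Step 4 — Bandwidth: Δω = ω₀/Q = 5747 rad/s; BW = Δω/(2π) = 914.7 Hz.

(a) f₀ = 278.3 Hz  (b) Q = 0.3042  (c) BW = 914.7 Hz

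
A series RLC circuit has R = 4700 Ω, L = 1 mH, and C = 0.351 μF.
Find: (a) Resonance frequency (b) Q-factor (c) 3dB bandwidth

Step 1 — Resonance: ω₀ = 1/√(LC) = 1/√(0.001·3.51e-07) = 5.338e+04 rad/s.
Step 2 — f₀ = ω₀/(2π) = 8495 Hz.
Step 3 — Series Q: Q = ω₀L/R = 5.338e+04·0.001/4700 = 0.01136.
Step 4 — Bandwidth: Δω = ω₀/Q = 4.7e+06 rad/s; BW = Δω/(2π) = 7.48e+05 Hz.

(a) f₀ = 8495 Hz  (b) Q = 0.01136  (c) BW = 7.48e+05 Hz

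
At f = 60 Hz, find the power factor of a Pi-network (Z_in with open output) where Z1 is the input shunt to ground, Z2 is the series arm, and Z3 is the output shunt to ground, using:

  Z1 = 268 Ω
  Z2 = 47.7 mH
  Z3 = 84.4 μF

Step 1 — Angular frequency: ω = 2π·f = 2π·60 = 377 rad/s.
Step 2 — Component impedances:
  Z1: Z = R = 268 Ω
  Z2: Z = jωL = j·377·0.0477 = 0 + j17.98 Ω
  Z3: Z = 1/(jωC) = -j/(ω·C) = 0 - j31.43 Ω
Step 3 — With open output, the series arm Z2 and the output shunt Z3 appear in series to ground: Z2 + Z3 = 0 - j13.45 Ω.
Step 4 — Parallel with input shunt Z1: Z_in = Z1 || (Z2 + Z3) = 0.6729 - j13.41 Ω = 13.43∠-87.1° Ω.
Step 5 — Power factor: PF = cos(φ) = Re(Z)/|Z| = 0.67294/13.429 = 0.05011.
Step 6 — Type: Im(Z) = -13.41 ⇒ leading (phase φ = -87.1°).

PF = 0.05011 (leading, φ = -87.1°)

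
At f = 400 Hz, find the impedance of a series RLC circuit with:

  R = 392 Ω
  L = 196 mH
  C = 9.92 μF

Step 1 — Angular frequency: ω = 2π·f = 2π·400 = 2513 rad/s.
Step 2 — Component impedances:
  R: Z = R = 392 Ω
  L: Z = jωL = j·2513·0.196 = 0 + j492.6 Ω
  C: Z = 1/(jωC) = -j/(ω·C) = 0 - j40.11 Ω
Step 3 — Series combination: Z_total = R + L + C = 392 + j452.5 Ω = 598.7∠49.1° Ω.

Z = 392 + j452.5 Ω = 598.7∠49.1° Ω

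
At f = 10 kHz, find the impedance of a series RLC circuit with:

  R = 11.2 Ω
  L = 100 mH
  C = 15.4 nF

Step 1 — Angular frequency: ω = 2π·f = 2π·1e+04 = 6.283e+04 rad/s.
Step 2 — Component impedances:
  R: Z = R = 11.2 Ω
  L: Z = jωL = j·6.283e+04·0.1 = 0 + j6283 Ω
  C: Z = 1/(jωC) = -j/(ω·C) = 0 - j1033 Ω
Step 3 — Series combination: Z_total = R + L + C = 11.2 + j5250 Ω = 5250∠89.9° Ω.

Z = 11.2 + j5250 Ω = 5250∠89.9° Ω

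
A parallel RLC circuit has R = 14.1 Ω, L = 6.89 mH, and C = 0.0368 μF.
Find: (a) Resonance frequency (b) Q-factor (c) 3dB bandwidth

Step 1 — Resonance: ω₀ = 1/√(LC) = 1/√(0.00689·3.68e-08) = 6.28e+04 rad/s.
Step 2 — f₀ = ω₀/(2π) = 9995 Hz.
Step 3 — Parallel Q: Q = R/(ω₀L) = 14.1/(6.28e+04·0.00689) = 0.03259.
Step 4 — Bandwidth: Δω = ω₀/Q = 1.927e+06 rad/s; BW = Δω/(2π) = 3.067e+05 Hz.

(a) f₀ = 9995 Hz  (b) Q = 0.03259  (c) BW = 3.067e+05 Hz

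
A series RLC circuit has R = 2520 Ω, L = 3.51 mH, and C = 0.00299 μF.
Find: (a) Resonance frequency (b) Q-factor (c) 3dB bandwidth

Step 1 — Resonance: ω₀ = 1/√(LC) = 1/√(0.00351·2.99e-09) = 3.087e+05 rad/s.
Step 2 — f₀ = ω₀/(2π) = 4.913e+04 Hz.
Step 3 — Series Q: Q = ω₀L/R = 3.087e+05·0.00351/2520 = 0.4299.
Step 4 — Bandwidth: Δω = ω₀/Q = 7.179e+05 rad/s; BW = Δω/(2π) = 1.143e+05 Hz.

(a) f₀ = 4.913e+04 Hz  (b) Q = 0.4299  (c) BW = 1.143e+05 Hz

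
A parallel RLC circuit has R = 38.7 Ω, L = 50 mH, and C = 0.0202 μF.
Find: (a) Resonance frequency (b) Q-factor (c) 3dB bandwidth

Step 1 — Resonance: ω₀ = 1/√(LC) = 1/√(0.05·2.02e-08) = 3.147e+04 rad/s.
Step 2 — f₀ = ω₀/(2π) = 5008 Hz.
Step 3 — Parallel Q: Q = R/(ω₀L) = 38.7/(3.147e+04·0.05) = 0.0246.
Step 4 — Bandwidth: Δω = ω₀/Q = 1.279e+06 rad/s; BW = Δω/(2π) = 2.036e+05 Hz.

(a) f₀ = 5008 Hz  (b) Q = 0.0246  (c) BW = 2.036e+05 Hz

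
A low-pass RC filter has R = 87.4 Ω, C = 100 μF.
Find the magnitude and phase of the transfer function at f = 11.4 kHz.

Step 1 — Angular frequency: ω = 2π·1.14e+04 = 7.163e+04 rad/s.
Step 2 — Transfer function: H(jω) = 1/(1 + jωRC).
Step 3 — Denominator: 1 + jωRC = 1 + j·7.163e+04·87.4·0.0001 = 1 + j626.
Step 4 — H = 2.552e-06 - j0.001597.
Step 5 — Magnitude: |H| = 0.001597 (-55.9 dB); phase: φ = -89.9°.

|H| = 0.001597 (-55.9 dB), φ = -89.9°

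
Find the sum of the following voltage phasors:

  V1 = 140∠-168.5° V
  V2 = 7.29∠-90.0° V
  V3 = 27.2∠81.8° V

Step 1 — Convert each phasor to rectangular form:
  V1 = 140·(cos(-168.5°) + j·sin(-168.5°)) = -137.2 - j27.91 V
  V2 = 7.29·(cos(-90.0°) + j·sin(-90.0°)) = 0 - j7.29 V
  V3 = 27.2·(cos(81.8°) + j·sin(81.8°)) = 3.88 + j26.92 V
Step 2 — Sum components: V_total = -133.3 - j8.28 V.
Step 3 — Convert to polar: |V_total| = 133.6 V, ∠V_total = -176.4°.

V_total = 133.6∠-176.4° V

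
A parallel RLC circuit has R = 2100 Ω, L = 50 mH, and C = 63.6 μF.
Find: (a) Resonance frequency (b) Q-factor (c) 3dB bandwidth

Step 1 — Resonance: ω₀ = 1/√(LC) = 1/√(0.05·6.36e-05) = 560.8 rad/s.
Step 2 — f₀ = ω₀/(2π) = 89.25 Hz.
Step 3 — Parallel Q: Q = R/(ω₀L) = 2100/(560.8·0.05) = 74.9.
Step 4 — Bandwidth: Δω = ω₀/Q = 7.487 rad/s; BW = Δω/(2π) = 1.192 Hz.

(a) f₀ = 89.25 Hz  (b) Q = 74.9  (c) BW = 1.192 Hz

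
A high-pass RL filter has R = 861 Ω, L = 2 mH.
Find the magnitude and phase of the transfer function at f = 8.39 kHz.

Step 1 — Angular frequency: ω = 2π·8390 = 5.272e+04 rad/s.
Step 2 — Transfer function: H(jω) = jωL/(R + jωL).
Step 3 — Numerator jωL = j·105.4; denominator R + jωL = 861 + j105.4.
Step 4 — H = 0.01477 + j0.1206.
Step 5 — Magnitude: |H| = 0.1215 (-18.3 dB); phase: φ = 83.0°.

|H| = 0.1215 (-18.3 dB), φ = 83.0°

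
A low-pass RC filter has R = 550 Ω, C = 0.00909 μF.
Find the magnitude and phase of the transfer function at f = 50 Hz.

Step 1 — Angular frequency: ω = 2π·50 = 314.2 rad/s.
Step 2 — Transfer function: H(jω) = 1/(1 + jωRC).
Step 3 — Denominator: 1 + jωRC = 1 + j·314.2·550·9.09e-09 = 1 + j0.001571.
Step 4 — H = 1 - j0.001571.
Step 5 — Magnitude: |H| = 1 (-0.0 dB); phase: φ = -0.1°.

|H| = 1 (-0.0 dB), φ = -0.1°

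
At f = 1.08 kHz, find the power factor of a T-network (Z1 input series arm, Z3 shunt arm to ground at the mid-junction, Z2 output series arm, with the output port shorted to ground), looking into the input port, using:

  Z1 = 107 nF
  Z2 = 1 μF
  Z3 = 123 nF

Step 1 — Angular frequency: ω = 2π·f = 2π·1080 = 6786 rad/s.
Step 2 — Component impedances:
  Z1: Z = 1/(jωC) = -j/(ω·C) = 0 - j1377 Ω
  Z2: Z = 1/(jωC) = -j/(ω·C) = 0 - j147.4 Ω
  Z3: Z = 1/(jωC) = -j/(ω·C) = 0 - j1198 Ω
Step 3 — With the output port shorted to ground, the output series arm Z2 runs from the junction to ground; the shunt arm Z3 also runs from the junction to ground. They appear in parallel: Z3 || Z2 = 0 - j131.2 Ω.
Step 4 — Series with input arm Z1: Z_in = Z1 + (Z3 || Z2) = 0 - j1508 Ω = 1508∠-90.0° Ω.
Step 5 — Power factor: PF = cos(φ) = Re(Z)/|Z| = 0/1508 = 0.
Step 6 — Type: Im(Z) = -1508 ⇒ leading (phase φ = -90.0°).

PF = 0 (leading, φ = -90.0°)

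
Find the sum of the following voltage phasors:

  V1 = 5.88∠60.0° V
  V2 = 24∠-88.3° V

Step 1 — Convert each phasor to rectangular form:
  V1 = 5.88·(cos(60.0°) + j·sin(60.0°)) = 2.94 + j5.092 V
  V2 = 24·(cos(-88.3°) + j·sin(-88.3°)) = 0.712 - j23.99 V
Step 2 — Sum components: V_total = 3.652 - j18.9 V.
Step 3 — Convert to polar: |V_total| = 19.25 V, ∠V_total = -79.1°.

V_total = 19.25∠-79.1° V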